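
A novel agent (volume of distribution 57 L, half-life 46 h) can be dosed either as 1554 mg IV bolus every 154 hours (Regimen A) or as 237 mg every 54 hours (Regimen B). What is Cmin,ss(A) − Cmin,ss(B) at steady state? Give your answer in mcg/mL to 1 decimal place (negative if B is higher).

Regimen A: f = (1/2)^(154/46) ≈ 0.0982; Cmin,ss = (1554/57)·f/(1−f) ≈ 2.969 mcg/mL.
Regimen B: f = (1/2)^(54/46) ≈ 0.4432; Cmin,ss = (237/57)·f/(1−f) ≈ 3.310 mcg/mL.
Difference ≈ 2.969 − 3.310 ≈ -0.341 mcg/mL.

-0.3 mcg/mL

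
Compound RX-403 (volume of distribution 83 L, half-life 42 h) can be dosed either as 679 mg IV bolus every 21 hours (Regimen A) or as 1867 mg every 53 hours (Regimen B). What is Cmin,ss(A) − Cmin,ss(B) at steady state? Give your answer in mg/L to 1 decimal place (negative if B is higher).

Regimen A: f = (1/2)^(21/42) ≈ 0.7071; Cmin,ss = (679/83)·f/(1−f) ≈ 19.749 mg/L.
Regimen B: f = (1/2)^(53/42) ≈ 0.4170; Cmin,ss = (1867/83)·f/(1−f) ≈ 16.089 mg/L.
Difference ≈ 19.749 − 16.089 ≈ 3.660 mg/L.

3.7 mg/L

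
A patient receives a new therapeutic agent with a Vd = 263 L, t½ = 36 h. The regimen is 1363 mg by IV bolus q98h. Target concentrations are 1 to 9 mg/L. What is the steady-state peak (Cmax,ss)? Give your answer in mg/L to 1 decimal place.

Over one 98-h interval, 98/36 ≈ 2.7222 half-lives elapse, leaving f ≈ 0.1515 of each dose.
Accumulation ratio R = 1/(1 − f) ≈ 1/0.8485 ≈ 1.1786.
Single-dose peak C₀ = D/Vd = 1363/263 ≈ 5.183 mg/L.
Cmax,ss = C₀/(1 − f) ≈ 5.183/0.8485 ≈ 6.108 mg/L.
Peak 6.1 mg/L vs MTC 9 mg/L: below toxic threshold.

6.1 mg/L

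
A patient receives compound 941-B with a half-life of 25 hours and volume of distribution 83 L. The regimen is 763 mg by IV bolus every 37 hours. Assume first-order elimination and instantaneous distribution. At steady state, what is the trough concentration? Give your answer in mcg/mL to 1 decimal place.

k = ln2/t½ = ln2/25 ≈ 0.027726 h⁻¹; fraction remaining f = e^(−kτ) = e^(−0.027726×37) ≈ 0.3585.
At steady state, accumulation factor R = 1/(1 − e^(−kτ)) ≈ 1.5588.
Each bolus raises the concentration by D/Vd = 763/83 ≈ 9.193 mcg/mL.
Steady-state peak Cmax,ss = C₀·R ≈ 9.193 × 1.5588 ≈ 14.330 mcg/mL.
Steady-state trough Cmin,ss = Cmax,ss·f ≈ 14.330 × 0.3585 ≈ 5.137 mcg/mL.

5.1 mcg/mL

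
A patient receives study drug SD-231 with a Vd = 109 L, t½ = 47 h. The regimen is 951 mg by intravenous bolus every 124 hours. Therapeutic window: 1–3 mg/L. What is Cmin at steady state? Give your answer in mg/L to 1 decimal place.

k = ln2/t½ = ln2/47 ≈ 0.014748 h⁻¹; fraction remaining f = e^(−kτ) = e^(−0.014748×124) ≈ 0.1606.
At steady state, accumulation factor R = 1/(1 − e^(−kτ)) ≈ 1.1913.
Single-dose peak C₀ = D/Vd = 951/109 ≈ 8.725 mg/L.
Steady-state peak Cmax,ss = C₀·R ≈ 8.725 × 1.1913 ≈ 10.394 mg/L.
One interval later, Cmin,ss = Cmax,ss·e^(−kτ) ≈ 10.394 × 0.1606 ≈ 1.669 mg/L.
Trough 1.7 mg/L vs MEC 1 mg/L: adequate.

1.7 mg/L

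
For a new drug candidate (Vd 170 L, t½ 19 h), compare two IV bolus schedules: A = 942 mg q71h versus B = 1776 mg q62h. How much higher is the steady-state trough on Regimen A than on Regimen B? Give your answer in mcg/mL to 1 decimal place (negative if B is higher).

-0.8 mcg/mL

Regimen A: f = (1/2)^(71/19) ≈ 0.0750; Cmin,ss = (942/170)·f/(1−f) ≈ 0.449 mcg/mL.
Regimen B: f = (1/2)^(62/19) ≈ 0.1042; Cmin,ss = (1776/170)·f/(1−f) ≈ 1.215 mcg/mL.
Difference ≈ 0.449 − 1.215 ≈ -0.766 mcg/mL.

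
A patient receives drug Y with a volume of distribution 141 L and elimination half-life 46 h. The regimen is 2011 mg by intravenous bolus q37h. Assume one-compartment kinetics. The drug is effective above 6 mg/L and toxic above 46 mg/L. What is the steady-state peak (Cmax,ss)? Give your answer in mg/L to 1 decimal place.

33.4 mg/L

Over one 37-h interval, 37/46 ≈ 0.80435 half-lives elapse, leaving f ≈ 0.5726 of each dose.
At steady state, accumulation factor R = 1/(1 − e^(−kτ)) ≈ 2.3397.
Single-dose peak C₀ = D/Vd = 2011/141 ≈ 14.262 mg/L.
Cmax,ss = C₀/(1 − f) ≈ 14.262/0.4274 ≈ 33.369 mg/L.
Peak 33.4 mg/L vs MTC 46 mg/L: below toxic threshold.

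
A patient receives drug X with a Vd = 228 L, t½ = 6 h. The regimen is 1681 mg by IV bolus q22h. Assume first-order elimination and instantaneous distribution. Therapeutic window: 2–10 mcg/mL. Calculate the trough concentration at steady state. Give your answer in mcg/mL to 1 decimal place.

τ/t½ = 22/6 ≈ 3.6667, so fraction remaining f = (1/2)^(22/6) ≈ 0.0787.
Accumulation ratio R = 1/(1 − f) ≈ 1/0.9213 ≈ 1.0854.
Single-dose peak C₀ = D/Vd = 1681/228 ≈ 7.373 mcg/mL.
Cmax,ss = C₀/(1 − f) ≈ 7.373/0.9213 ≈ 8.003 mcg/mL.
One interval later, Cmin,ss = Cmax,ss·e^(−kτ) ≈ 8.003 × 0.0787 ≈ 0.630 mcg/mL.
Trough 0.6 mcg/mL vs MEC 2 mcg/mL: subtherapeutic.

0.6 mcg/mL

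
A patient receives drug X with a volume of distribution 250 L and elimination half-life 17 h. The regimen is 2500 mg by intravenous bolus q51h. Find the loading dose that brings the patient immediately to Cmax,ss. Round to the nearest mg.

2857 mg

f = (1/2)^(51/17) ≈ 0.125000; accumulation ratio R = 1/(1−f) ≈ 1.14286.
Loading dose to hit Cmax,ss on first dose: D_load = D_maint·R ≈ 2500 × 1.14286 ≈ 2857.15 mg.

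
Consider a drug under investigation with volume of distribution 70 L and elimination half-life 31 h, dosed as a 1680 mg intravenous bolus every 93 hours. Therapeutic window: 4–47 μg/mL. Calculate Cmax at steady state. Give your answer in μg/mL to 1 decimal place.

τ = 93 h = 3 half-lives, so f = (1/2)^3 = 0.125.
Accumulation ratio R = 1/(1 − f) = 1/0.875 = 8/7.
Single-dose peak C₀ = D/Vd = 1680/70 = 24 μg/mL.
Steady-state peak Cmax,ss = C₀·R = 24 × 8/7 ≈ 27.429 μg/mL.
Peak 27.4 μg/mL vs MTC 47 μg/mL: below toxic threshold.

27.4 μg/mL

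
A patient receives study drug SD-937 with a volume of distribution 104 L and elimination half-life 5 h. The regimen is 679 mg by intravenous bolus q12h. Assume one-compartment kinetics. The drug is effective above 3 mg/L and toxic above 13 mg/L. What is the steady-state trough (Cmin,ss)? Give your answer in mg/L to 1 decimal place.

τ/t½ = 12/5 ≈ 2.4, so fraction remaining f = (1/2)^(12/5) ≈ 0.1895.
Each bolus raises the concentration by D/Vd = 679/104 ≈ 6.529 mg/L.
Steady-state trough Cmin,ss = C₀·f/(1−f) ≈ 6.529 × 0.1895/0.8105 ≈ 1.527 mg/L.
Trough 1.5 mg/L vs MEC 3 mg/L: subtherapeutic.

1.5 mg/L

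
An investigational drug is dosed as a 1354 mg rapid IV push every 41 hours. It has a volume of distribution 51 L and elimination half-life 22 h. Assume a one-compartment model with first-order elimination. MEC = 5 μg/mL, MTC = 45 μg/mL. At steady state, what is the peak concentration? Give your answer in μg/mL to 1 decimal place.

k = ln2/t½ = ln2/22 ≈ 0.031507 h⁻¹; fraction remaining f = e^(−kτ) = e^(−0.031507×41) ≈ 0.2748.
At steady state, accumulation factor R = 1/(1 − e^(−kτ)) ≈ 1.3789.
Each bolus raises the concentration by D/Vd = 1354/51 ≈ 26.549 μg/mL.
Steady-state peak Cmax,ss = C₀·R ≈ 26.549 × 1.3789 ≈ 36.608 μg/mL.
Peak 36.6 μg/mL vs MTC 45 μg/mL: below toxic threshold.

36.6 μg/mL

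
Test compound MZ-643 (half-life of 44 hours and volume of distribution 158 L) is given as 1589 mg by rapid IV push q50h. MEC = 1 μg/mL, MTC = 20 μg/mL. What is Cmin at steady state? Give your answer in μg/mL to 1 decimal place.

k = ln2/t½ = ln2/44 ≈ 0.015753 h⁻¹; fraction remaining f = e^(−kτ) = e^(−0.015753×50) ≈ 0.4549.
Single-dose peak C₀ = D/Vd = 1589/158 ≈ 10.057 μg/mL.
Steady-state trough Cmin,ss = C₀·f/(1−f) ≈ 10.057 × 0.4549/0.5451 ≈ 8.393 μg/mL.
Trough 8.4 μg/mL vs MEC 1 μg/mL: adequate.

8.4 μg/mL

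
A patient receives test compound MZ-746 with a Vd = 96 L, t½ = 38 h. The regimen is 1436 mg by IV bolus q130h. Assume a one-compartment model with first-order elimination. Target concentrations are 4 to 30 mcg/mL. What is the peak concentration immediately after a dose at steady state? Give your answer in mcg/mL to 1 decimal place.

16.5 mcg/mL

Over one 130-h interval, 130/38 ≈ 3.4211 half-lives elapse, leaving f ≈ 0.0934 of each dose.
At steady state, accumulation factor R = 1/(1 − e^(−kτ)) ≈ 1.1030.
Single-dose peak C₀ = D/Vd = 1436/96 ≈ 14.958 mcg/mL.
Steady-state peak Cmax,ss = C₀·R ≈ 14.958 × 1.1030 ≈ 16.499 mcg/mL.
Peak 16.5 mcg/mL vs MTC 30 mcg/mL: below toxic threshold.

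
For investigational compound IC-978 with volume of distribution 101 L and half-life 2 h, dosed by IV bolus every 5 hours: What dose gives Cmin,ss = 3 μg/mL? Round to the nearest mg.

1411 mg

τ/t½ = 5/2 ≈ 2.5, so f = (1/2)^(5/2) ≈ 0.176777.
Cmin,ss = (D/Vd)·f/(1−f), so D = Cmin,ss·Vd·(1−f)/f.
D = 3 × 101 × (1−f)/f ≈ 3 × 101 × 4.65684 ≈ 1411.02 mg.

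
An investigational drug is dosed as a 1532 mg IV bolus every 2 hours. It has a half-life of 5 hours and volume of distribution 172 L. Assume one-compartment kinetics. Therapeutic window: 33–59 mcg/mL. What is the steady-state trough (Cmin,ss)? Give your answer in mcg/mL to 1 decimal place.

27.9 mcg/mL

k = ln2/t½ = ln2/5 ≈ 0.138629 h⁻¹; fraction remaining f = e^(−kτ) = e^(−0.138629×2) ≈ 0.7579.
Each bolus raises the concentration by D/Vd = 1532/172 ≈ 8.907 mcg/mL.
Steady-state trough Cmin,ss = C₀·f/(1−f) ≈ 8.907 × 0.7579/0.2421 ≈ 27.884 mcg/mL.
Trough 27.9 mcg/mL vs MEC 33 mcg/mL: subtherapeutic.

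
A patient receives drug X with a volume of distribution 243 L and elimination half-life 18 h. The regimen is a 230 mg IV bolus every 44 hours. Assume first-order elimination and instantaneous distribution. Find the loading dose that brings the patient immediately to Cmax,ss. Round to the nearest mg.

f = (1/2)^(44/18) ≈ 0.183717; accumulation ratio R = 1/(1−f) ≈ 1.22507.
Loading dose to hit Cmax,ss on first dose: D_load = D_maint·R ≈ 230 × 1.22507 ≈ 281.77 mg.

282 mg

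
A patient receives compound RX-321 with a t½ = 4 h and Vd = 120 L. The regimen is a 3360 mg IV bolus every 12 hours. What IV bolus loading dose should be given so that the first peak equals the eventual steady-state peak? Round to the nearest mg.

3840 mg

f = (1/2)^(12/4) ≈ 0.125000; accumulation ratio R = 1/(1−f) ≈ 1.14286.
Loading dose to hit Cmax,ss on first dose: D_load = D_maint·R ≈ 3360 × 1.14286 ≈ 3840.01 mg.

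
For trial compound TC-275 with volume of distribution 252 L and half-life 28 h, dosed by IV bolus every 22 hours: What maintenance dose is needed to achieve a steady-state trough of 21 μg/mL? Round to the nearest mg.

τ/t½ = 22/28 ≈ 0.78571, so f = (1/2)^(22/28) ≈ 0.580065.
Cmin,ss = (D/Vd)·f/(1−f), so D = Cmin,ss·Vd·(1−f)/f.
D = 21 × 252 × (1−f)/f ≈ 21 × 252 × 0.72394 ≈ 3831.09 mg.

3831 mg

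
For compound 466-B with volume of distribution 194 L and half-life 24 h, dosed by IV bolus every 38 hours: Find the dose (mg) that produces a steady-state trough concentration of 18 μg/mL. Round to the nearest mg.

τ/t½ = 38/24 ≈ 1.5833, so f = (1/2)^(38/24) ≈ 0.333710.
Cmin,ss = (D/Vd)·f/(1−f), so D = Cmin,ss·Vd·(1−f)/f.
D = 18 × 194 × (1−f)/f ≈ 18 × 194 × 1.99661 ≈ 6972.16 mg.

6972 mg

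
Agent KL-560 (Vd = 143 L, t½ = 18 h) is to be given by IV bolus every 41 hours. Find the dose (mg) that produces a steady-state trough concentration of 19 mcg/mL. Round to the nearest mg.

10459 mg

τ/t½ = 41/18 ≈ 2.2778, so f = (1/2)^(41/18) ≈ 0.206215.
Cmin,ss = (D/Vd)·f/(1−f), so D = Cmin,ss·Vd·(1−f)/f.
D = 19 × 143 × (1−f)/f ≈ 19 × 143 × 3.84931 ≈ 10458.58 mg.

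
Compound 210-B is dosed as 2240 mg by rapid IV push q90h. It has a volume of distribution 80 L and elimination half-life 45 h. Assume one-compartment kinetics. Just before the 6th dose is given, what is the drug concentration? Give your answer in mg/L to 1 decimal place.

f = (1/2)^(τ/t½) = (1/2)^(90/45) ≈ 0.2500.
C₀ = D/Vd = 2240/80 ≈ 28.000 mg/L.
Before the 6th dose, 5 doses have been given. Superposition: Cmin = C₀·(f + f² + … + f^5).
≈ 28.000 × (0.2500 + 0.0625 + 0.0156 + 0.0039 + 0.0010) ≈ 28.000 × 0.3330 ≈ 9.324 mg/L.

9.3 mg/L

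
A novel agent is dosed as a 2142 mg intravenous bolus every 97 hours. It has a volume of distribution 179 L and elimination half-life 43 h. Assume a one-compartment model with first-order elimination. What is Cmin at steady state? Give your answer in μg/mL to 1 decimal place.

Over one 97-h interval, 97/43 ≈ 2.2558 half-lives elapse, leaving f ≈ 0.2094 of each dose.
Accumulation ratio R = 1/(1 − f) ≈ 1/0.7906 ≈ 1.2649.
Each bolus raises the concentration by D/Vd = 2142/179 ≈ 11.966 μg/mL.
Steady-state peak Cmax,ss = C₀·R ≈ 11.966 × 1.2649 ≈ 15.136 μg/mL.
Steady-state trough Cmin,ss = Cmax,ss·f ≈ 15.136 × 0.2094 ≈ 3.169 μg/mL.

3.2 μg/mL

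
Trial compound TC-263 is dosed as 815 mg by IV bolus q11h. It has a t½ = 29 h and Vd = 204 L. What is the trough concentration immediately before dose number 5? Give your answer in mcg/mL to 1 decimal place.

f = (1/2)^(τ/t½) = (1/2)^(11/29) ≈ 0.7688.
C₀ = D/Vd = 815/204 ≈ 3.995 mcg/mL.
Before the 5th dose, 4 doses have been given. Superposition: Cmin = C₀·(f + f² + … + f^4).
≈ 3.995 × (0.7688 + 0.5911 + 0.4544 + 0.3493) ≈ 3.995 × 2.1636 ≈ 8.644 mcg/mL.

8.6 mcg/mL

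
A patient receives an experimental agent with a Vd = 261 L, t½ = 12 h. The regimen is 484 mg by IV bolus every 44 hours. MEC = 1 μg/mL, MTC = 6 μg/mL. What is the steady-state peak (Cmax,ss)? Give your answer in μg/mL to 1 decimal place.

k = ln2/t½ = ln2/12 ≈ 0.057762 h⁻¹; fraction remaining f = e^(−kτ) = e^(−0.057762×44) ≈ 0.0787.
Accumulation ratio R = 1/(1 − f) ≈ 1/0.9213 ≈ 1.0854.
Single-dose peak C₀ = D/Vd = 484/261 ≈ 1.854 μg/mL.
Steady-state peak Cmax,ss = C₀·R ≈ 1.854 × 1.0854 ≈ 2.012 μg/mL.
Peak 2.0 μg/mL vs MTC 6 μg/mL: below toxic threshold.

2.0 μg/mL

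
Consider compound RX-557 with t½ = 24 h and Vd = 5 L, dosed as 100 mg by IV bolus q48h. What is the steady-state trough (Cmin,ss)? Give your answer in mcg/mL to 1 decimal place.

6.7 mcg/mL

τ = 48 h = 2 half-lives, so f = (1/2)^2 = 0.25.
Accumulation ratio R = 1/(1 − f) = 1/0.75 = 4/3.
Single-dose peak C₀ = D/Vd = 100/5 = 20 mcg/mL.
Steady-state peak Cmax,ss = C₀·R = 20 × 4/3 ≈ 26.667 mcg/mL.
Steady-state trough Cmin,ss = Cmax,ss·f ≈ 26.667 × 0.25 ≈ 6.667 mcg/mL.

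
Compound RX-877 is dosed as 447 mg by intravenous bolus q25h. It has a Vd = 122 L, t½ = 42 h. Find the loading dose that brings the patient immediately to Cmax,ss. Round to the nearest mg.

1322 mg

f = (1/2)^(25/42) ≈ 0.661935; accumulation ratio R = 1/(1−f) ≈ 2.95801.
Loading dose to hit Cmax,ss on first dose: D_load = D_maint·R ≈ 447 × 2.95801 ≈ 1322.23 mg.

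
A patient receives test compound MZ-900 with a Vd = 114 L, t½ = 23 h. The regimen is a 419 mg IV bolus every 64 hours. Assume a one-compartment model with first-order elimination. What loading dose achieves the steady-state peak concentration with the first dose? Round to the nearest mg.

490 mg

f = (1/2)^(64/23) ≈ 0.145329; accumulation ratio R = 1/(1−f) ≈ 1.17004.
Loading dose to hit Cmax,ss on first dose: D_load = D_maint·R ≈ 419 × 1.17004 ≈ 490.25 mg.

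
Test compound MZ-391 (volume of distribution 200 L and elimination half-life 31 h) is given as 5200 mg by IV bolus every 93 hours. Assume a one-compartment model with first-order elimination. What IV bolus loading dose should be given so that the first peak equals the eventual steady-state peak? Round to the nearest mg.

5943 mg

f = (1/2)^(93/31) ≈ 0.125000; accumulation ratio R = 1/(1−f) ≈ 1.14286.
Loading dose to hit Cmax,ss on first dose: D_load = D_maint·R ≈ 5200 × 1.14286 ≈ 5942.87 mg.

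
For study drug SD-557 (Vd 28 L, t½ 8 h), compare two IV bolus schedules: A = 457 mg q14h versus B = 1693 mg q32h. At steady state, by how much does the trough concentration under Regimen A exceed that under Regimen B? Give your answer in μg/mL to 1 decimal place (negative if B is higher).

Regimen A: f = (1/2)^(14/8) ≈ 0.2973; Cmin,ss = (457/28)·f/(1−f) ≈ 6.905 μg/mL.
Regimen B: f = (1/2)^(32/8) ≈ 0.0625; Cmin,ss = (1693/28)·f/(1−f) ≈ 4.031 μg/mL.
Difference ≈ 6.905 − 4.031 ≈ 2.874 μg/mL.

2.9 μg/mL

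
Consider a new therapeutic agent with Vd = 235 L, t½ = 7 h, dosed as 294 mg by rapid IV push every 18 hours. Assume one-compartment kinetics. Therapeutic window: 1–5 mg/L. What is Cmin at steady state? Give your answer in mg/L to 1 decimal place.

0.3 mg/L

k = ln2/t½ = ln2/7 ≈ 0.099021 h⁻¹; fraction remaining f = e^(−kτ) = e^(−0.099021×18) ≈ 0.1682.
Each bolus raises the concentration by D/Vd = 294/235 ≈ 1.251 mg/L.
Steady-state trough Cmin,ss = C₀·f/(1−f) ≈ 1.251 × 0.1682/0.8318 ≈ 0.253 mg/L.
Trough 0.3 mg/L vs MEC 1 mg/L: subtherapeutic.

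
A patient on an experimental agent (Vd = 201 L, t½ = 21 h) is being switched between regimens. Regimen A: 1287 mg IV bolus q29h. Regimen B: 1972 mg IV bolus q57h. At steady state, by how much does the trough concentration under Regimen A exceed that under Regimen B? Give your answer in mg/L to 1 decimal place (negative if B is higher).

Regimen A: f = (1/2)^(29/21) ≈ 0.3840; Cmin,ss = (1287/201)·f/(1−f) ≈ 3.991 mg/L.
Regimen B: f = (1/2)^(57/21) ≈ 0.1524; Cmin,ss = (1972/201)·f/(1−f) ≈ 1.764 mg/L.
Difference ≈ 3.991 − 1.764 ≈ 2.227 mg/L.

2.2 mg/L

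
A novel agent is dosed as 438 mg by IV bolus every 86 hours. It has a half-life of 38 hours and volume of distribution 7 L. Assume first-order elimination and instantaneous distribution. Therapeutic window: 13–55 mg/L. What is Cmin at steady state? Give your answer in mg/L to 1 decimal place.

16.5 mg/L

k = ln2/t½ = ln2/38 ≈ 0.018241 h⁻¹; fraction remaining f = e^(−kτ) = e^(−0.018241×86) ≈ 0.2083.
Accumulation ratio R = 1/(1 − f) ≈ 1/0.7917 ≈ 1.2631.
Each bolus raises the concentration by D/Vd = 438/7 ≈ 62.571 mg/L.
Cmax,ss = C₀/(1 − f) ≈ 62.571/0.7917 ≈ 79.034 mg/L.
Steady-state trough Cmin,ss = Cmax,ss·f ≈ 79.034 × 0.2083 ≈ 16.463 mg/L.
Trough 16.5 mg/L vs MEC 13 mg/L: adequate.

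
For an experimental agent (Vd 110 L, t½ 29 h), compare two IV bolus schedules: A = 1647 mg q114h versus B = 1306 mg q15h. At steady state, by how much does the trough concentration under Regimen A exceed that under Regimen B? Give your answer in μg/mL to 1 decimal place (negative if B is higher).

Regimen A: f = (1/2)^(114/29) ≈ 0.0656; Cmin,ss = (1647/110)·f/(1−f) ≈ 1.051 μg/mL.
Regimen B: f = (1/2)^(15/29) ≈ 0.6987; Cmin,ss = (1306/110)·f/(1−f) ≈ 27.532 μg/mL.
Difference ≈ 1.051 − 27.532 ≈ -26.481 μg/mL.

-26.5 μg/mL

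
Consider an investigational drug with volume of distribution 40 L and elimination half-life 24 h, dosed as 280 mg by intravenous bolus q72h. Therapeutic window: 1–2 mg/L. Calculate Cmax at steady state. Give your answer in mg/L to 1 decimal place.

8.0 mg/L

The dosing interval is 3 half-lives, so f = 2^(−3) = 0.125.
Accumulation ratio R = 1/(1 − f) = 1/0.875 = 8/7.
Single-dose peak C₀ = D/Vd = 280/40 = 7 mg/L.
Steady-state peak Cmax,ss = C₀·R = 7 × 8/7 ≈ 8.000 mg/L.
Peak 8.0 mg/L vs MTC 2 mg/L: exceeds toxic threshold.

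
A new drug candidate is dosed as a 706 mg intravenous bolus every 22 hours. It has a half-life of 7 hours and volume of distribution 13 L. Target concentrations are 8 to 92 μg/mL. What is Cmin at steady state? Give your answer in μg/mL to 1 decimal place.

τ/t½ = 22/7 ≈ 3.1429, so fraction remaining f = (1/2)^(22/7) ≈ 0.1132.
Accumulation ratio R = 1/(1 − f) ≈ 1/0.8868 ≈ 1.1276.
Each bolus raises the concentration by D/Vd = 706/13 ≈ 54.308 μg/mL.
Cmax,ss = C₀/(1 − f) ≈ 54.308/0.8868 ≈ 61.240 μg/mL.
One interval later, Cmin,ss = Cmax,ss·e^(−kτ) ≈ 61.240 × 0.1132 ≈ 6.932 μg/mL.
Trough 6.9 μg/mL vs MEC 8 μg/mL: subtherapeutic.

6.9 μg/mL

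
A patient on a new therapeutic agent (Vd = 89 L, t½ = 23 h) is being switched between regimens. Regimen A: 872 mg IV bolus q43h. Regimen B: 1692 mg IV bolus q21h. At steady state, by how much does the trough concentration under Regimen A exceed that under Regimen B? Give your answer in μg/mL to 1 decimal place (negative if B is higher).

Regimen A: f = (1/2)^(43/23) ≈ 0.2737; Cmin,ss = (872/89)·f/(1−f) ≈ 3.692 μg/mL.
Regimen B: f = (1/2)^(21/23) ≈ 0.5311; Cmin,ss = (1692/89)·f/(1−f) ≈ 21.533 μg/mL.
Difference ≈ 3.692 − 21.533 ≈ -17.841 μg/mL.

-17.8 μg/mL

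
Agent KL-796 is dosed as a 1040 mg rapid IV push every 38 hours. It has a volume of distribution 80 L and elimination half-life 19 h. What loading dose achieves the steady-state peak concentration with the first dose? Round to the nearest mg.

1387 mg

f = (1/2)^(38/19) ≈ 0.250000; accumulation ratio R = 1/(1−f) ≈ 1.33333.
Loading dose to hit Cmax,ss on first dose: D_load = D_maint·R ≈ 1040 × 1.33333 ≈ 1386.66 mg.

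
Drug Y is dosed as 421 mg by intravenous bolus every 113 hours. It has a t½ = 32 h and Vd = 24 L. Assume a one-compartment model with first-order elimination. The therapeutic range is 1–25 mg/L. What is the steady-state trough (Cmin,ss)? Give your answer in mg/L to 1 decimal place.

1.7 mg/L

k = ln2/t½ = ln2/32 ≈ 0.021661 h⁻¹; fraction remaining f = e^(−kτ) = e^(−0.021661×113) ≈ 0.0865.
At steady state, accumulation factor R = 1/(1 − e^(−kτ)) ≈ 1.0947.
Single-dose peak C₀ = D/Vd = 421/24 ≈ 17.542 mg/L.
Cmax,ss = C₀/(1 − f) ≈ 17.542/0.9135 ≈ 19.203 mg/L.
Steady-state trough Cmin,ss = Cmax,ss·f ≈ 19.203 × 0.0865 ≈ 1.661 mg/L.
Trough 1.7 mg/L vs MEC 1 mg/L: adequate.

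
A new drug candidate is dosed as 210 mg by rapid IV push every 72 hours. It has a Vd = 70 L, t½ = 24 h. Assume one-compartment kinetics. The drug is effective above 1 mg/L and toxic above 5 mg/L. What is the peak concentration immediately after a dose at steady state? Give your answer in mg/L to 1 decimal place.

τ = 72 h = 3 half-lives, so f = (1/2)^3 = 0.125.
At steady state, R = 1/(1 − 0.125) = 8/7.
Single-dose peak C₀ = D/Vd = 210/70 = 3 mg/L.
Steady-state peak Cmax,ss = C₀·R = 3 × 8/7 ≈ 3.429 mg/L.
Peak 3.4 mg/L vs MTC 5 mg/L: below toxic threshold.

3.4 mg/L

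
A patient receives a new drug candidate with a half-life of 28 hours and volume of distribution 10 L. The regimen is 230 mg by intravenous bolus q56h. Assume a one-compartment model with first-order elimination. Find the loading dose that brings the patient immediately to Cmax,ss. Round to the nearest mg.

f = (1/2)^(56/28) ≈ 0.250000; accumulation ratio R = 1/(1−f) ≈ 1.33333.
Loading dose to hit Cmax,ss on first dose: D_load = D_maint·R ≈ 230 × 1.33333 ≈ 306.67 mg.

307 mg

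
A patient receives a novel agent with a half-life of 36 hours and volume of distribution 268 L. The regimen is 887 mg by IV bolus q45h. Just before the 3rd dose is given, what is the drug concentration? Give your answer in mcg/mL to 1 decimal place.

f = (1/2)^(τ/t½) = (1/2)^(45/36) ≈ 0.4204.
C₀ = D/Vd = 887/268 ≈ 3.310 mcg/mL.
Before the 3rd dose, 2 doses have been given. Superposition: Cmin = C₀·(f + f²).
≈ 3.310 × (0.4204 + 0.1767) ≈ 3.310 × 0.5971 ≈ 1.976 mcg/mL.

2.0 mcg/mL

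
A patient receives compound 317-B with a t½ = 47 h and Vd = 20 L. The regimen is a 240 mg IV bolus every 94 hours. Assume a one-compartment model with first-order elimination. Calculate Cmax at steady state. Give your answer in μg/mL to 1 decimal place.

τ = 94 h = 2 half-lives, so f = (1/2)^2 = 0.25.
At steady state, R = 1/(1 − 0.25) = 4/3.
Single-dose peak C₀ = D/Vd = 240/20 = 12 μg/mL.
Steady-state peak Cmax,ss = C₀·R = 12 × 4/3 ≈ 16.000 μg/mL.

16.0 μg/mL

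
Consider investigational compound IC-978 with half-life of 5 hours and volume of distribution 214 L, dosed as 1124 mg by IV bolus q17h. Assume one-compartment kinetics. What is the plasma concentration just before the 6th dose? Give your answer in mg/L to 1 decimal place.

0.5 mg/L

f = (1/2)^(τ/t½) = (1/2)^(17/5) ≈ 0.0947.
C₀ = D/Vd = 1124/214 ≈ 5.252 mg/L.
Before the 6th dose, 5 doses have been given. Superposition: Cmin = C₀·(f + f² + … + f^5).
≈ 5.252 × (0.0947 + 0.0090 + 0.0008 + 0.0001 + 0.0000) ≈ 5.252 × 0.1046 ≈ 0.549 mg/L.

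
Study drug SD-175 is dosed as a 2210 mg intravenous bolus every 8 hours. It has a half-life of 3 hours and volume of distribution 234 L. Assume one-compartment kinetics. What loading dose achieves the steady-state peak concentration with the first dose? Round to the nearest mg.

f = (1/2)^(8/3) ≈ 0.157490; accumulation ratio R = 1/(1−f) ≈ 1.18693.
Loading dose to hit Cmax,ss on first dose: D_load = D_maint·R ≈ 2210 × 1.18693 ≈ 2623.12 mg.

2623 mg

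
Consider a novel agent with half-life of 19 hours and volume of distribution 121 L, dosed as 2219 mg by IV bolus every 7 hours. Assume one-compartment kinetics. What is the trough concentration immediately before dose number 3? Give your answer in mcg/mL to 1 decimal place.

f = (1/2)^(τ/t½) = (1/2)^(7/19) ≈ 0.7746.
C₀ = D/Vd = 2219/121 ≈ 18.339 mcg/mL.
Before the 3rd dose, 2 doses have been given. Superposition: Cmin = C₀·(f + f²).
≈ 18.339 × (0.7746 + 0.6000) ≈ 18.339 × 1.3746 ≈ 25.209 mcg/mL.

25.2 mcg/mL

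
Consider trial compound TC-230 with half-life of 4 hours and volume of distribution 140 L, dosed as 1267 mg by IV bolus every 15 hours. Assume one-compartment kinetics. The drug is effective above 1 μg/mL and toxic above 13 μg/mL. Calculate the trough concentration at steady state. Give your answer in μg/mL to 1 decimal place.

Over one 15-h interval, 15/4 ≈ 3.75 half-lives elapse, leaving f ≈ 0.0743 of each dose.
At steady state, accumulation factor R = 1/(1 − e^(−kτ)) ≈ 1.0803.
Single-dose peak C₀ = D/Vd = 1267/140 ≈ 9.050 μg/mL.
Cmax,ss = C₀/(1 − f) ≈ 9.050/0.9257 ≈ 9.776 μg/mL.
One interval later, Cmin,ss = Cmax,ss·e^(−kτ) ≈ 9.776 × 0.0743 ≈ 0.726 μg/mL.
Trough 0.7 μg/mL vs MEC 1 μg/mL: subtherapeutic.

0.7 μg/mL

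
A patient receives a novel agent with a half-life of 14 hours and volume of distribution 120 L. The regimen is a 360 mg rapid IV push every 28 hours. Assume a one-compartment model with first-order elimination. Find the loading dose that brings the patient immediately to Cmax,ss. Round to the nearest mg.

f = (1/2)^(28/14) ≈ 0.250000; accumulation ratio R = 1/(1−f) ≈ 1.33333.
Loading dose to hit Cmax,ss on first dose: D_load = D_maint·R ≈ 360 × 1.33333 ≈ 480.00 mg.

480 mg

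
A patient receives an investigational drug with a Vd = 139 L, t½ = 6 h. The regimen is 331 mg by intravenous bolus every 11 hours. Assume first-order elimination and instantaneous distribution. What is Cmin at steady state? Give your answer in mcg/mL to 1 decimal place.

0.9 mcg/mL

k = ln2/t½ = ln2/6 ≈ 0.115525 h⁻¹; fraction remaining f = e^(−kτ) = e^(−0.115525×11) ≈ 0.2806.
Each bolus raises the concentration by D/Vd = 331/139 ≈ 2.381 mcg/mL.
Steady-state trough Cmin,ss = C₀·f/(1−f) ≈ 2.381 × 0.2806/0.7194 ≈ 0.929 mcg/mL.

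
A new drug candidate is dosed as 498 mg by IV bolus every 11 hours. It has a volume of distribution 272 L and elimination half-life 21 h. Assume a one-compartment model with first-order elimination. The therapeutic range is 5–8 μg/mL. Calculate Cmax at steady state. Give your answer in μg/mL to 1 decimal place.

τ/t½ = 11/21 ≈ 0.52381, so fraction remaining f = (1/2)^(11/21) ≈ 0.6955.
At steady state, accumulation factor R = 1/(1 − e^(−kτ)) ≈ 3.2841.
Single-dose peak C₀ = D/Vd = 498/272 ≈ 1.831 μg/mL.
Steady-state peak Cmax,ss = C₀·R ≈ 1.831 × 3.2841 ≈ 6.013 μg/mL.
Peak 6.0 μg/mL vs MTC 8 μg/mL: below toxic threshold.

6.0 μg/mL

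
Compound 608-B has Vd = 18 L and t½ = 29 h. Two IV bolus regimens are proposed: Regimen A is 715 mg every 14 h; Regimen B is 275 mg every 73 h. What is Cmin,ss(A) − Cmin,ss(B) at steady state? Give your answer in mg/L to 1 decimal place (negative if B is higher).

96.7 mg/L

Regimen A: f = (1/2)^(14/29) ≈ 0.7156; Cmin,ss = (715/18)·f/(1−f) ≈ 99.948 mg/L.
Regimen B: f = (1/2)^(73/29) ≈ 0.1747; Cmin,ss = (275/18)·f/(1−f) ≈ 3.234 mg/L.
Difference ≈ 99.948 − 3.234 ≈ 96.714 mg/L.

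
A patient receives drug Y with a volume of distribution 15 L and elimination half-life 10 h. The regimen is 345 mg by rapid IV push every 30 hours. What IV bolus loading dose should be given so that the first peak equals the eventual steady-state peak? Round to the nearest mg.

f = (1/2)^(30/10) ≈ 0.125000; accumulation ratio R = 1/(1−f) ≈ 1.14286.
Loading dose to hit Cmax,ss on first dose: D_load = D_maint·R ≈ 345 × 1.14286 ≈ 394.29 mg.

394 mg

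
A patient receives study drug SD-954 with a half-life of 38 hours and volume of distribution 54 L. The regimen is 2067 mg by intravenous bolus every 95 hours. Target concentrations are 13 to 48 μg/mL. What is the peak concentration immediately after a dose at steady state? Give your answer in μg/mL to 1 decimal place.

46.5 μg/mL

τ/t½ = 95/38 ≈ 2.5, so fraction remaining f = (1/2)^(95/38) ≈ 0.1768.
Accumulation ratio R = 1/(1 − f) ≈ 1/0.8232 ≈ 1.2148.
Each bolus raises the concentration by D/Vd = 2067/54 ≈ 38.278 μg/mL.
Steady-state peak Cmax,ss = C₀·R ≈ 38.278 × 1.2148 ≈ 46.500 μg/mL.
Peak 46.5 μg/mL vs MTC 48 μg/mL: below toxic threshold.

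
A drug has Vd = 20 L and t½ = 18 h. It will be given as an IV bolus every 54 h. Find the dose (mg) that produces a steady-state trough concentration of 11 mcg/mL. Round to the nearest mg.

1540 mg

τ/t½ = 54/18 ≈ 3, so f = (1/2)^(54/18) ≈ 0.125000.
Cmin,ss = (D/Vd)·f/(1−f), so D = Cmin,ss·Vd·(1−f)/f.
D = 11 × 20 × (1−f)/f ≈ 11 × 20 × 7.00000 ≈ 1540.00 mg.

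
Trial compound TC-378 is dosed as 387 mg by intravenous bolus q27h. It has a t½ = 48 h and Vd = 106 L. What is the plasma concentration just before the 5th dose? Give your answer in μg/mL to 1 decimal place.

6.0 μg/mL

f = (1/2)^(τ/t½) = (1/2)^(27/48) ≈ 0.6771.
C₀ = D/Vd = 387/106 ≈ 3.651 μg/mL.
Before the 5th dose, 4 doses have been given. Superposition: Cmin = C₀·(f + f² + … + f^4).
≈ 3.651 × (0.6771 + 0.4585 + 0.3104 + 0.2102) ≈ 3.651 × 1.6562 ≈ 6.047 μg/mL.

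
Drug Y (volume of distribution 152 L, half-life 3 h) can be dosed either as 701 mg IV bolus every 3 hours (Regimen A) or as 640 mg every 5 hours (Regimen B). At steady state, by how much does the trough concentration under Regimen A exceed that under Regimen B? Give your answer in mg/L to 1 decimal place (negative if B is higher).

Regimen A: f = (1/2)^(3/3) ≈ 0.5000; Cmin,ss = (701/152)·f/(1−f) ≈ 4.612 mg/L.
Regimen B: f = (1/2)^(5/3) ≈ 0.3150; Cmin,ss = (640/152)·f/(1−f) ≈ 1.936 mg/L.
Difference ≈ 4.612 − 1.936 ≈ 2.676 mg/L.

2.7 mg/L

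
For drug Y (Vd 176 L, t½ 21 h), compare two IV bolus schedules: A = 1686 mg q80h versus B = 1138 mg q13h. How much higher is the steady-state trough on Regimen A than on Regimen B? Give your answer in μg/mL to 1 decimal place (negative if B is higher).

-11.3 μg/mL

Regimen A: f = (1/2)^(80/21) ≈ 0.0713; Cmin,ss = (1686/176)·f/(1−f) ≈ 0.735 μg/mL.
Regimen B: f = (1/2)^(13/21) ≈ 0.6511; Cmin,ss = (1138/176)·f/(1−f) ≈ 12.066 μg/mL.
Difference ≈ 0.735 − 12.066 ≈ -11.331 μg/mL.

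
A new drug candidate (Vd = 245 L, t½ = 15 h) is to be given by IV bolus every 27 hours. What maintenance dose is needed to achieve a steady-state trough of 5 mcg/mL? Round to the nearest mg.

τ/t½ = 27/15 ≈ 1.8, so f = (1/2)^(27/15) ≈ 0.287175.
Cmin,ss = (D/Vd)·f/(1−f), so D = Cmin,ss·Vd·(1−f)/f.
D = 5 × 245 × (1−f)/f ≈ 5 × 245 × 2.48220 ≈ 3040.70 mg.

3041 mg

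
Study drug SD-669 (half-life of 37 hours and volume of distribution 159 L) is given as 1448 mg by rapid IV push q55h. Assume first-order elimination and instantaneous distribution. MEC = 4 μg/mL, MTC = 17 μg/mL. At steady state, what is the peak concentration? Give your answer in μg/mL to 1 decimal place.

τ/t½ = 55/37 ≈ 1.4865, so fraction remaining f = (1/2)^(55/37) ≈ 0.3569.
At steady state, accumulation factor R = 1/(1 − e^(−kτ)) ≈ 1.5550.
Each bolus raises the concentration by D/Vd = 1448/159 ≈ 9.107 μg/mL.
Cmax,ss = C₀/(1 − f) ≈ 9.107/0.6431 ≈ 14.161 μg/mL.
Peak 14.2 μg/mL vs MTC 17 μg/mL: below toxic threshold.

14.2 μg/mL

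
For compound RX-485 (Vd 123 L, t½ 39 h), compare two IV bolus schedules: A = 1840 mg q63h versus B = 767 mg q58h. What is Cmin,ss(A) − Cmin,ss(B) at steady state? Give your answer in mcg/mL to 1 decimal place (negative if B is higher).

3.8 mcg/mL

Regimen A: f = (1/2)^(63/39) ≈ 0.3264; Cmin,ss = (1840/123)·f/(1−f) ≈ 7.249 mcg/mL.
Regimen B: f = (1/2)^(58/39) ≈ 0.3567; Cmin,ss = (767/123)·f/(1−f) ≈ 3.458 mcg/mL.
Difference ≈ 7.249 − 3.458 ≈ 3.791 mcg/mL.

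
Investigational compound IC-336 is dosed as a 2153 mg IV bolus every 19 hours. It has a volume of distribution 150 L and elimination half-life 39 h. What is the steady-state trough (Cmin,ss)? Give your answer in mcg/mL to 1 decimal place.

35.7 mcg/mL

k = ln2/t½ = ln2/39 ≈ 0.017773 h⁻¹; fraction remaining f = e^(−kτ) = e^(−0.017773×19) ≈ 0.7134.
Accumulation ratio R = 1/(1 − f) ≈ 1/0.2866 ≈ 3.4892.
Single-dose peak C₀ = D/Vd = 2153/150 ≈ 14.353 mcg/mL.
Cmax,ss = C₀/(1 − f) ≈ 14.353/0.2866 ≈ 50.080 mcg/mL.
One interval later, Cmin,ss = Cmax,ss·e^(−kτ) ≈ 50.080 × 0.7134 ≈ 35.727 mcg/mL.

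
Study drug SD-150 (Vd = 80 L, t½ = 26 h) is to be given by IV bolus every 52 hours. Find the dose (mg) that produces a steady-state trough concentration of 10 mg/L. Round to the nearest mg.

2400 mg

τ/t½ = 52/26 ≈ 2, so f = (1/2)^(52/26) ≈ 0.250000.
Cmin,ss = (D/Vd)·f/(1−f), so D = Cmin,ss·Vd·(1−f)/f.
D = 10 × 80 × (1−f)/f ≈ 10 × 80 × 3.00000 ≈ 2400.00 mg.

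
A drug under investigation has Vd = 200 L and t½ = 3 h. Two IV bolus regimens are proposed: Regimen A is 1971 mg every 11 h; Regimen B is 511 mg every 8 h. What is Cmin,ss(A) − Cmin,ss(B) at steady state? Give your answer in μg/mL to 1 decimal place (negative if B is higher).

Regimen A: f = (1/2)^(11/3) ≈ 0.0787; Cmin,ss = (1971/200)·f/(1−f) ≈ 0.842 μg/mL.
Regimen B: f = (1/2)^(8/3) ≈ 0.1575; Cmin,ss = (511/200)·f/(1−f) ≈ 0.478 μg/mL.
Difference ≈ 0.842 − 0.478 ≈ 0.364 μg/mL.

0.4 μg/mL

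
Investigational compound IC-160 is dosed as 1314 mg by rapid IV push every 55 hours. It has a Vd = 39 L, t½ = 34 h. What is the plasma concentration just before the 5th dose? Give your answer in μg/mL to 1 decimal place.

f = (1/2)^(τ/t½) = (1/2)^(55/34) ≈ 0.3259.
C₀ = D/Vd = 1314/39 ≈ 33.692 μg/mL.
Before the 5th dose, 4 doses have been given. Superposition: Cmin = C₀·(f + f² + … + f^4).
≈ 33.692 × (0.3259 + 0.1062 + 0.0346 + 0.0113) ≈ 33.692 × 0.4780 ≈ 16.105 μg/mL.

16.1 μg/mL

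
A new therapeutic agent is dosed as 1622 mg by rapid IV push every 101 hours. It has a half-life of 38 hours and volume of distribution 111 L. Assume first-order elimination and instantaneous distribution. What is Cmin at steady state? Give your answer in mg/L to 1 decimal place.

2.8 mg/L

Over one 101-h interval, 101/38 ≈ 2.6579 half-lives elapse, leaving f ≈ 0.1585 of each dose.
At steady state, accumulation factor R = 1/(1 − e^(−kτ)) ≈ 1.1884.
Single-dose peak C₀ = D/Vd = 1622/111 ≈ 14.613 mg/L.
Steady-state peak Cmax,ss = C₀·R ≈ 14.613 × 1.1884 ≈ 17.366 mg/L.
Steady-state trough Cmin,ss = Cmax,ss·f ≈ 17.366 × 0.1585 ≈ 2.753 mg/L.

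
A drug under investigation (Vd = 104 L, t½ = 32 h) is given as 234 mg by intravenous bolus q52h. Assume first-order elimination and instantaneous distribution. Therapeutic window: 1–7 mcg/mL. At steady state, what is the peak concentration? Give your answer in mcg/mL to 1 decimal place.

3.3 mcg/mL

τ/t½ = 52/32 ≈ 1.625, so fraction remaining f = (1/2)^(52/32) ≈ 0.3242.
Accumulation ratio R = 1/(1 − f) ≈ 1/0.6758 ≈ 1.4797.
Single-dose peak C₀ = D/Vd = 234/104 ≈ 2.250 mcg/mL.
Cmax,ss = C₀/(1 − f) ≈ 2.250/0.6758 ≈ 3.329 mcg/mL.
Peak 3.3 mcg/mL vs MTC 7 mcg/mL: below toxic threshold.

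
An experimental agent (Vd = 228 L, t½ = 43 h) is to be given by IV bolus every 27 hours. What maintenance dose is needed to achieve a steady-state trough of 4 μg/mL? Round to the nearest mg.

497 mg

τ/t½ = 27/43 ≈ 0.62791, so f = (1/2)^(27/43) ≈ 0.647115.
Cmin,ss = (D/Vd)·f/(1−f), so D = Cmin,ss·Vd·(1−f)/f.
D = 4 × 228 × (1−f)/f ≈ 4 × 228 × 0.54532 ≈ 497.33 mg.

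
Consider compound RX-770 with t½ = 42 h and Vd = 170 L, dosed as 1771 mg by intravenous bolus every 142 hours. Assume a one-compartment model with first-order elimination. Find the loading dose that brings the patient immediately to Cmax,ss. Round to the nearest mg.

f = (1/2)^(142/42) ≈ 0.095991; accumulation ratio R = 1/(1−f) ≈ 1.10618.
Loading dose to hit Cmax,ss on first dose: D_load = D_maint·R ≈ 1771 × 1.10618 ≈ 1959.04 mg.

1959 mg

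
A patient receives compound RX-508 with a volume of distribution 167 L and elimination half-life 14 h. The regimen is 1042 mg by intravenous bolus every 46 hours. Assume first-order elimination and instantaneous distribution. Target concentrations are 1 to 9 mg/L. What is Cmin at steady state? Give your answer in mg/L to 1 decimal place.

0.7 mg/L

τ/t½ = 46/14 ≈ 3.2857, so fraction remaining f = (1/2)^(46/14) ≈ 0.1025.
Single-dose peak C₀ = D/Vd = 1042/167 ≈ 6.240 mg/L.
Steady-state trough Cmin,ss = C₀·f/(1−f) ≈ 6.240 × 0.1025/0.8975 ≈ 0.713 mg/L.
Trough 0.7 mg/L vs MEC 1 mg/L: subtherapeutic.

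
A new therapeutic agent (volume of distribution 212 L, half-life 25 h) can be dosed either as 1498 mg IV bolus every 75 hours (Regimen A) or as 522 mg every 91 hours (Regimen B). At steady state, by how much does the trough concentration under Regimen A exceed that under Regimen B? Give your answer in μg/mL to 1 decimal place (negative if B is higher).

Regimen A: f = (1/2)^(75/25) ≈ 0.1250; Cmin,ss = (1498/212)·f/(1−f) ≈ 1.009 μg/mL.
Regimen B: f = (1/2)^(91/25) ≈ 0.0802; Cmin,ss = (522/212)·f/(1−f) ≈ 0.215 μg/mL.
Difference ≈ 1.009 − 0.215 ≈ 0.794 μg/mL.

0.8 μg/mL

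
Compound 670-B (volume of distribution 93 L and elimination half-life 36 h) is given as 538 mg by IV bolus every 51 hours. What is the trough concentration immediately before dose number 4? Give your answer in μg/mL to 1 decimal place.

3.3 μg/mL

f = (1/2)^(τ/t½) = (1/2)^(51/36) ≈ 0.3746.
C₀ = D/Vd = 538/93 ≈ 5.785 μg/mL.
Before the 4th dose, 3 doses have been given. Superposition: Cmin = C₀·(f + f² + … + f^3).
≈ 5.785 × (0.3746 + 0.1403 + 0.0526) ≈ 5.785 × 0.5675 ≈ 3.283 μg/mL.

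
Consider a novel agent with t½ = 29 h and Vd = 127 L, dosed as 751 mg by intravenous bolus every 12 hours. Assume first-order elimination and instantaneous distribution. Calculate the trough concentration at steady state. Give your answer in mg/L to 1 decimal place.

k = ln2/t½ = ln2/29 ≈ 0.023902 h⁻¹; fraction remaining f = e^(−kτ) = e^(−0.023902×12) ≈ 0.7506.
Accumulation ratio R = 1/(1 − f) ≈ 1/0.2494 ≈ 4.0096.
Single-dose peak C₀ = D/Vd = 751/127 ≈ 5.913 mg/L.
Cmax,ss = C₀/(1 − f) ≈ 5.913/0.2494 ≈ 23.709 mg/L.
Steady-state trough Cmin,ss = Cmax,ss·f ≈ 23.709 × 0.7506 ≈ 17.796 mg/L.

17.8 mg/L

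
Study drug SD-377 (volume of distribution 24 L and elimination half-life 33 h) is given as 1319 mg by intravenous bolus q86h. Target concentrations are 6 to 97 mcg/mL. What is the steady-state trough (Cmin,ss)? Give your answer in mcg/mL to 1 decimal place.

τ/t½ = 86/33 ≈ 2.6061, so fraction remaining f = (1/2)^(86/33) ≈ 0.1642.
Accumulation ratio R = 1/(1 − f) ≈ 1/0.8358 ≈ 1.1965.
Single-dose peak C₀ = D/Vd = 1319/24 ≈ 54.958 mcg/mL.
Steady-state peak Cmax,ss = C₀·R ≈ 54.958 × 1.1965 ≈ 65.757 mcg/mL.
Steady-state trough Cmin,ss = Cmax,ss·f ≈ 65.757 × 0.1642 ≈ 10.797 mcg/mL.
Trough 10.8 mcg/mL vs MEC 6 mcg/mL: adequate.

10.8 mcg/mL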